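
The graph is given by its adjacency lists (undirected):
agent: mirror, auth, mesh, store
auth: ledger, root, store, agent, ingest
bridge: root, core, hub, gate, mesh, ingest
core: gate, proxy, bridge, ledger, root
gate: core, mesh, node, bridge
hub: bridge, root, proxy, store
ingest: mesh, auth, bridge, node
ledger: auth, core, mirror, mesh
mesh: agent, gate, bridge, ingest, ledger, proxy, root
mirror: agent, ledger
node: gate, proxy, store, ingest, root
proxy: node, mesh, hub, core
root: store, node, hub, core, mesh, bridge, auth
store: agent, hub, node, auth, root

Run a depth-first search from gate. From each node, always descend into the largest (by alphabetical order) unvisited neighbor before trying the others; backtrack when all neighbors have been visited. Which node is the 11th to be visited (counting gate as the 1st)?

ledger

Visit gate
gate → node
node → store
store → root
root → mesh
mesh → proxy
proxy → hub
hub → bridge
bridge → ingest
ingest → auth
auth → ledger
ledger → mirror
mirror → agent
ledger → core

Visit order: gate, node, store, root, mesh, proxy, hub, bridge, ingest, auth, ledger, mirror, agent, core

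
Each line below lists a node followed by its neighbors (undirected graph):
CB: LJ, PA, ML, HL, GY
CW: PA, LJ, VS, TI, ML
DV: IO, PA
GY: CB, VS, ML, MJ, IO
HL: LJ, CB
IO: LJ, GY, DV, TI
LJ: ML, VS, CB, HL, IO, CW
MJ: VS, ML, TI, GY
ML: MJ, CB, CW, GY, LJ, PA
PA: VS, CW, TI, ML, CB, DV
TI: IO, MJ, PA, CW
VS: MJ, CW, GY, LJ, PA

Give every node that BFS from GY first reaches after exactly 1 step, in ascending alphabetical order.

Level 0: GY
Level 1: CB, IO, MJ, ML, VS
Level 2: CW, DV, HL, LJ, PA, TI

CB, IO, MJ, ML, VS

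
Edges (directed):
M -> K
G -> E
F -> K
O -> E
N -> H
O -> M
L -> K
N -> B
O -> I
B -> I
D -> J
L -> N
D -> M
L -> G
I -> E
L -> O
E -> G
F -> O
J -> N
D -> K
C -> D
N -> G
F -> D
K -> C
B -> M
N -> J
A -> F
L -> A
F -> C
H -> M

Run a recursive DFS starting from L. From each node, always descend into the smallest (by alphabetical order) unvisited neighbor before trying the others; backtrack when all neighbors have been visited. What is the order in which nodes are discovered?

Visit L
L → A
A → F
F → C
C → D
D → J
J → N
N → B
B → I
I → E
E → G
B → M
M → K
N → H
F → O

L A F C D J N B I E G M K H O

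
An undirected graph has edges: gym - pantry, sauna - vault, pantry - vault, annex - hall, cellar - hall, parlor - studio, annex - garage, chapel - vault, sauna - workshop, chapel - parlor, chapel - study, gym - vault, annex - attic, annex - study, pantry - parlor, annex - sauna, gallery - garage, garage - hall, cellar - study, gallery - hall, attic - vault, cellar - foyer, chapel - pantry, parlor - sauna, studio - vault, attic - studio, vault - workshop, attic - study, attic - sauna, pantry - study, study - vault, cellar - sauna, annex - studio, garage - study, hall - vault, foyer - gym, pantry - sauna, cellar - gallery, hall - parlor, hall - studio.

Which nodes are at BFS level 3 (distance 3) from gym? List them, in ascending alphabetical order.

Level 0: gym
Level 1: foyer, pantry, vault
Level 2: attic, cellar, chapel, hall, parlor, sauna, studio, study, workshop
Level 3: annex, gallery, garage

annex, gallery, garage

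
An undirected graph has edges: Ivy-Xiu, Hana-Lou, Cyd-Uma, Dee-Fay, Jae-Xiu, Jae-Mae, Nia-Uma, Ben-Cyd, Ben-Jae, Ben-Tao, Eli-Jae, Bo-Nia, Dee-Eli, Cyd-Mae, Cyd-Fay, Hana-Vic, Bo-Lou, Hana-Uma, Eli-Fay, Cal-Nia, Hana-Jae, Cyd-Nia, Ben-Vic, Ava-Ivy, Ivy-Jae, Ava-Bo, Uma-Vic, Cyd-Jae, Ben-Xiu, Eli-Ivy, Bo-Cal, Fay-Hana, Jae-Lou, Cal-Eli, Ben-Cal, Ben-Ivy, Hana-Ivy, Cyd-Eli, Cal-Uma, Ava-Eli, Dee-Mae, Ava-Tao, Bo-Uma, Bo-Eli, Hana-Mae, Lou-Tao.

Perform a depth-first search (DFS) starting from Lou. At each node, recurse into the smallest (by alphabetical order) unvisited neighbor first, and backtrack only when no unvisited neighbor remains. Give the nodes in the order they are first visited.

Lou, Bo, Ava, Eli, Cal, Ben, Cyd, Fay, Dee, Mae, Hana, Ivy, Jae, Xiu, Uma, Nia, Vic, Tao

Visit Lou
Lou → Bo
Bo → Ava
Ava → Eli
Eli → Cal
Cal → Ben
Ben → Cyd
Cyd → Fay
Fay → Dee
Dee → Mae
Mae → Hana
Hana → Ivy
Ivy → Jae
Jae → Xiu
Hana → Uma
Uma → Nia
Uma → Vic
Ben → Tao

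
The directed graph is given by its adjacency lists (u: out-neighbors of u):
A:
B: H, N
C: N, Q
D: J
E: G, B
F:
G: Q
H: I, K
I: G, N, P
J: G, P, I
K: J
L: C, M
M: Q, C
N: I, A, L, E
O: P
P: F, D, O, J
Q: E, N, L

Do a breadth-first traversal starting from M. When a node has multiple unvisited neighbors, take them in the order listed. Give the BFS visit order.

M → Q → C → E → N → L → G → B → I → A → H → P → K → F → D → O → J

Visit M; enqueue Q, C → queue [Q, C]
Visit Q; enqueue E, N, L → queue [C, E, N, L]
Visit C → queue [E, N, L]
Visit E; enqueue G, B → queue [N, L, G, B]
Visit N; enqueue I, A → queue [L, G, B, I, A]
Visit L → queue [G, B, I, A]
Visit G → queue [B, I, A]
Visit B; enqueue H → queue [I, A, H]
Visit I; enqueue P → queue [A, H, P]
Visit A → queue [H, P]
Visit H; enqueue K → queue [P, K]
Visit P; enqueue F, D, O, J → queue [K, F, D, O, J]
Visit K → queue [F, D, O, J]
Visit F → queue [D, O, J]
Visit D → queue [O, J]
Visit O → queue [J]
Visit J → queue []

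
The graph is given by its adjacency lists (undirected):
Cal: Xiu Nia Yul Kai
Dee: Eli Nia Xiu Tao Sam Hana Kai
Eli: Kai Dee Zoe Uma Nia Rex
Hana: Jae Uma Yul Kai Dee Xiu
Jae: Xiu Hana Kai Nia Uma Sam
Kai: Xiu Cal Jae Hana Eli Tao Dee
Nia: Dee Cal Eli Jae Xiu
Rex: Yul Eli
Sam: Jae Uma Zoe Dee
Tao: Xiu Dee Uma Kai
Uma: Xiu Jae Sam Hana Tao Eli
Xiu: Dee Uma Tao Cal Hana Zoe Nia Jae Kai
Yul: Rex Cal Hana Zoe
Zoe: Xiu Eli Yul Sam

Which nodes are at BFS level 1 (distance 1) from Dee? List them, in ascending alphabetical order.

Level 0: Dee
Level 1: Eli, Hana, Kai, Nia, Sam, Tao, Xiu
Level 2: Cal, Jae, Rex, Uma, Yul, Zoe

Eli, Hana, Kai, Nia, Sam, Tao, Xiu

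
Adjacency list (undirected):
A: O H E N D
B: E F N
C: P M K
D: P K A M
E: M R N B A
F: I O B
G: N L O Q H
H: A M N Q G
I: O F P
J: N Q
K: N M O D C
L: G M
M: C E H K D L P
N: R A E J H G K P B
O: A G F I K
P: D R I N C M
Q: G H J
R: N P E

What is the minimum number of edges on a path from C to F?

3

Level 0: C
Level 1: K, M, P
Level 2: D, E, H, I, L, N, O, R
Level 3: A, B, F, G, J, Q
F first appears at level 3.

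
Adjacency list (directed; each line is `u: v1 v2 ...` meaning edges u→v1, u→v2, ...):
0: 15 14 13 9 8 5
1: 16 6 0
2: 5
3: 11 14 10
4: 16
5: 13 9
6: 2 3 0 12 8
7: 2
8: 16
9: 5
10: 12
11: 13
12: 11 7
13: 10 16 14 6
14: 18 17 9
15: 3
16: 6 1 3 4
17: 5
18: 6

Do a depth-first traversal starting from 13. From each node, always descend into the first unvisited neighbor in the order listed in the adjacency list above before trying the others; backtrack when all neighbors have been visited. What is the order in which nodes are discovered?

Visit 13
13 → 10
10 → 12
12 → 11
12 → 7
7 → 2
2 → 5
5 → 9
13 → 16
16 → 6
6 → 3
3 → 14
14 → 18
14 → 17
6 → 0
0 → 15
0 → 8
16 → 1
16 → 4

13 → 10 → 12 → 11 → 7 → 2 → 5 → 9 → 16 → 6 → 3 → 14 → 18 → 17 → 0 → 15 → 8 → 1 → 4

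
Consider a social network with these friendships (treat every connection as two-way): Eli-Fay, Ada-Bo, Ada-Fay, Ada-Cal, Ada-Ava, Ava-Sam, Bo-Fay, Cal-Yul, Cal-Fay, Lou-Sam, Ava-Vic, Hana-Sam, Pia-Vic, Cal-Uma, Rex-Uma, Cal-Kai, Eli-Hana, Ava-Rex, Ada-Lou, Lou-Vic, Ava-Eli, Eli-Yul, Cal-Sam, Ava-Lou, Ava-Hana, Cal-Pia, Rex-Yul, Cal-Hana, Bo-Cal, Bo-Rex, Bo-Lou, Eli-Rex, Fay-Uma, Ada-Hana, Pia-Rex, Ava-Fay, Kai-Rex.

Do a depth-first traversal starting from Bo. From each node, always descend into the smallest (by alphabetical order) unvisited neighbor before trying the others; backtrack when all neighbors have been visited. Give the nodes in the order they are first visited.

Visit Bo
Bo → Ada
Ada → Ava
Ava → Eli
Eli → Fay
Fay → Cal
Cal → Hana
Hana → Sam
Sam → Lou
Lou → Vic
Vic → Pia
Pia → Rex
Rex → Kai
Rex → Uma
Rex → Yul

Bo -> Ada -> Ava -> Eli -> Fay -> Cal -> Hana -> Sam -> Lou -> Vic -> Pia -> Rex -> Kai -> Uma -> Yul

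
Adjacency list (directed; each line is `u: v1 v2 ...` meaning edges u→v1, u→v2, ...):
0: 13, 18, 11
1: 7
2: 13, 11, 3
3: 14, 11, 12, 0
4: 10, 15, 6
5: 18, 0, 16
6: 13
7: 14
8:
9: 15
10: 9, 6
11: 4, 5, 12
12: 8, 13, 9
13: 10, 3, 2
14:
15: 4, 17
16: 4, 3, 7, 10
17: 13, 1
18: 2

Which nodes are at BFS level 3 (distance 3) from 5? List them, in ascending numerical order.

Level 0: 5
Level 1: 0, 16, 18
Level 2: 2, 3, 4, 7, 10, 11, 13
Level 3: 6, 9, 12, 14, 15
Level 4: 8, 17
Level 5: 1

6, 9, 12, 14, 15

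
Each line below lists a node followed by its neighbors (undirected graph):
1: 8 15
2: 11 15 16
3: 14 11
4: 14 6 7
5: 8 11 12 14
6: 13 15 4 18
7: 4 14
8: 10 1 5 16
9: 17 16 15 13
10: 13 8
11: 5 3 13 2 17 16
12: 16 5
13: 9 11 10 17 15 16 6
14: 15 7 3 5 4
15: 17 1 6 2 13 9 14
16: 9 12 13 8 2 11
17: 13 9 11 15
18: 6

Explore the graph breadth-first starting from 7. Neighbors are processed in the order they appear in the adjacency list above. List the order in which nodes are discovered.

7, 4, 14, 6, 15, 3, 5, 13, 18, 17, 1, 2, 9, 11, 8, 12, 10, 16

Visit 7; enqueue 4, 14 → queue [4, 14]
Visit 4; enqueue 6 → queue [14, 6]
Visit 14; enqueue 15, 3, 5 → queue [6, 15, 3, 5]
Visit 6; enqueue 13, 18 → queue [15, 3, 5, 13, 18]
Visit 15; enqueue 17, 1, 2, 9 → queue [3, 5, 13, 18, 17, 1, 2, 9]
Visit 3; enqueue 11 → queue [5, 13, 18, 17, 1, 2, 9, 11]
Visit 5; enqueue 8, 12 → queue [13, 18, 17, 1, 2, 9, 11, 8, 12]
Visit 13; enqueue 10, 16 → queue [18, 17, 1, 2, 9, 11, 8, 12, 10, 16]
Visit 18 → queue [17, 1, 2, 9, 11, 8, 12, 10, 16]
Visit 17 → queue [1, 2, 9, 11, 8, 12, 10, 16]
Visit 1 → queue [2, 9, 11, 8, 12, 10, 16]
Visit 2 → queue [9, 11, 8, 12, 10, 16]
Visit 9 → queue [11, 8, 12, 10, 16]
Visit 11 → queue [8, 12, 10, 16]
Visit 8 → queue [12, 10, 16]
Visit 12 → queue [10, 16]
Visit 10 → queue [16]
Visit 16 → queue []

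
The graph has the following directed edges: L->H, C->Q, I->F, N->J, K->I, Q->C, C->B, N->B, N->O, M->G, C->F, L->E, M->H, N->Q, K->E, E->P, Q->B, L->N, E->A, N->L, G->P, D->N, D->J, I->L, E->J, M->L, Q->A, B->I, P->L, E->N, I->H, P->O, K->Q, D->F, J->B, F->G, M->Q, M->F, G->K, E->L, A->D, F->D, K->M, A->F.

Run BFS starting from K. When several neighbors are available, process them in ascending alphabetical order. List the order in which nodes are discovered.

K, E, I, M, Q, A, J, L, N, P, F, H, G, B, C, D, O

Visit K; enqueue E, I, M, Q → queue [E, I, M, Q]
Visit E; enqueue A, J, L, N, P → queue [I, M, Q, A, J, L, N, P]
Visit I; enqueue F, H → queue [M, Q, A, J, L, N, P, F, H]
Visit M; enqueue G → queue [Q, A, J, L, N, P, F, H, G]
Visit Q; enqueue B, C → queue [A, J, L, N, P, F, H, G, B, C]
Visit A; enqueue D → queue [J, L, N, P, F, H, G, B, C, D]
Visit J → queue [L, N, P, F, H, G, B, C, D]
Visit L → queue [N, P, F, H, G, B, C, D]
Visit N; enqueue O → queue [P, F, H, G, B, C, D, O]
Visit P → queue [F, H, G, B, C, D, O]
Visit F → queue [H, G, B, C, D, O]
Visit H → queue [G, B, C, D, O]
Visit G → queue [B, C, D, O]
Visit B → queue [C, D, O]
Visit C → queue [D, O]
Visit D → queue [O]
Visit O → queue []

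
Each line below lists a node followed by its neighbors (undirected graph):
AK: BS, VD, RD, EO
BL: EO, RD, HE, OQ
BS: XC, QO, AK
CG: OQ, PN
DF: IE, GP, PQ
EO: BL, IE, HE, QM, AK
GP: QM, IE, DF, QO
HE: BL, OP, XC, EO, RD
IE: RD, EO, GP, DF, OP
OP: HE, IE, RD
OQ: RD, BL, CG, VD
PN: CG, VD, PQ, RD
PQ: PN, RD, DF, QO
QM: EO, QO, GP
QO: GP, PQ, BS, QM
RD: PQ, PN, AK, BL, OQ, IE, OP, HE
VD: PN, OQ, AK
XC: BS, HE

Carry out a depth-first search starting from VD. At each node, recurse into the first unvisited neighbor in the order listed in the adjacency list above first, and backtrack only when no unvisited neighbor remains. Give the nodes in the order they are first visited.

Visit VD
VD → PN
PN → CG
CG → OQ
OQ → RD
RD → PQ
PQ → DF
DF → IE
IE → EO
EO → BL
BL → HE
HE → OP
HE → XC
XC → BS
BS → QO
QO → GP
GP → QM
BS → AK

VD, PN, CG, OQ, RD, PQ, DF, IE, EO, BL, HE, OP, XC, BS, QO, GP, QM, AK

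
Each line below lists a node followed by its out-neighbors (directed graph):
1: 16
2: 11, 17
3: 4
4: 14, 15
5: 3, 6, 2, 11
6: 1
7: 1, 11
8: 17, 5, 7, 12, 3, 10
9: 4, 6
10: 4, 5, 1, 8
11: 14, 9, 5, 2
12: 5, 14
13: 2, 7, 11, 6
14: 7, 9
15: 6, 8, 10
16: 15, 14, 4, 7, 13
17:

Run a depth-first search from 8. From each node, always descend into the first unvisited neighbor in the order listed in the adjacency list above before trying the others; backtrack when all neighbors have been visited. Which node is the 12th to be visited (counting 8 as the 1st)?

10

Visit 8
8 → 17
8 → 5
5 → 3
3 → 4
4 → 14
14 → 7
7 → 1
1 → 16
16 → 15
15 → 6
15 → 10
16 → 13
13 → 2
2 → 11
11 → 9
8 → 12

Visit order: 8, 17, 5, 3, 4, 14, 7, 1, 16, 15, 6, 10, 13, 2, 11, 9, 12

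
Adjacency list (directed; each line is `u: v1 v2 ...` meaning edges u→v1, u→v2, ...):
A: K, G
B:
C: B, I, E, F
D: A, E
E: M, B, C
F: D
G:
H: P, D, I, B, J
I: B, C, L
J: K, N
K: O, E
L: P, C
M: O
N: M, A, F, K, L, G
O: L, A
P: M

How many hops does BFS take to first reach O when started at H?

3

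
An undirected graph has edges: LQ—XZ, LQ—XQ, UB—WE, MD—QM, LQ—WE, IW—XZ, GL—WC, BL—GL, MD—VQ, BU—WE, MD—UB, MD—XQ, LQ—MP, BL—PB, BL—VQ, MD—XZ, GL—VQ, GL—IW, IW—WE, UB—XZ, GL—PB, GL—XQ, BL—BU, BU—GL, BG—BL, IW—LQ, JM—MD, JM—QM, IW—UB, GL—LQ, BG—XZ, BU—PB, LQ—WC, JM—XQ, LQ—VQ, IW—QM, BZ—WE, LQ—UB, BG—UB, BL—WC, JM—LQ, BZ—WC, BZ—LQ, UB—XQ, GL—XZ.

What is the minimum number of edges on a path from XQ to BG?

2

Level 0: XQ
Level 1: GL, JM, LQ, MD, UB
Level 2: BG, BL, BU, BZ, IW, MP, PB, QM, VQ, WC, WE, XZ
BG first appears at level 2.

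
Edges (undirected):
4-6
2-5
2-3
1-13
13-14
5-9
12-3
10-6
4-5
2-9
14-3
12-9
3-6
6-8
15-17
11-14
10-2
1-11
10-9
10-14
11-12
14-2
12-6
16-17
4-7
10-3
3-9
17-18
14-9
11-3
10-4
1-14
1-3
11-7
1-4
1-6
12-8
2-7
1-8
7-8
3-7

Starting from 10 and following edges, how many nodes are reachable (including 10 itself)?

BFS from 10 visits: 10, 14, 9, 6, 4, 3, 2, 13, 11, 1, 12, 5, 8, 7
Reachable nodes: 14 of 18 total.

14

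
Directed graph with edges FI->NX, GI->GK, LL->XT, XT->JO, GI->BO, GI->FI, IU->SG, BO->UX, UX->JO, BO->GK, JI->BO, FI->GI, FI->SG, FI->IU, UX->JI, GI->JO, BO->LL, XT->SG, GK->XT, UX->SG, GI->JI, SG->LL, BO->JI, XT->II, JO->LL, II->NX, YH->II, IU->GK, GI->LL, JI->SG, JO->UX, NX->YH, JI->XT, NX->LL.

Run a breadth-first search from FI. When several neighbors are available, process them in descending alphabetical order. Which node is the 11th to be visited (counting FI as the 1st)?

BO

Visit FI; enqueue SG, NX, IU, GI → queue [SG, NX, IU, GI]
Visit SG; enqueue LL → queue [NX, IU, GI, LL]
Visit NX; enqueue YH → queue [IU, GI, LL, YH]
Visit IU; enqueue GK → queue [GI, LL, YH, GK]
Visit GI; enqueue JO, JI, BO → queue [LL, YH, GK, JO, JI, BO]
Visit LL; enqueue XT → queue [YH, GK, JO, JI, BO, XT]
Visit YH; enqueue II → queue [GK, JO, JI, BO, XT, II]
Visit GK → queue [JO, JI, BO, XT, II]
Visit JO; enqueue UX → queue [JI, BO, XT, II, UX]
Visit JI → queue [BO, XT, II, UX]
Visit BO → queue [XT, II, UX]
Visit XT → queue [II, UX]
Visit II → queue [UX]
Visit UX → queue []

Visit order: FI, SG, NX, IU, GI, LL, YH, GK, JO, JI, BO, XT, II, UX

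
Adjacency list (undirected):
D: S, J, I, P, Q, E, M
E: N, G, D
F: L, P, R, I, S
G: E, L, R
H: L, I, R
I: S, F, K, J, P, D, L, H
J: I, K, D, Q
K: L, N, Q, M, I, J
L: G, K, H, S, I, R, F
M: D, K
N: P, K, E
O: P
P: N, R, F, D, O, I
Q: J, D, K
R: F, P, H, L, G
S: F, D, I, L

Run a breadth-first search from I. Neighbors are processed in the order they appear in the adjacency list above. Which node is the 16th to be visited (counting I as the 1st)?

Visit I; enqueue S, F, K, J, P, D, L, H → queue [S, F, K, J, P, D, L, H]
Visit S → queue [F, K, J, P, D, L, H]
Visit F; enqueue R → queue [K, J, P, D, L, H, R]
Visit K; enqueue N, Q, M → queue [J, P, D, L, H, R, N, Q, M]
Visit J → queue [P, D, L, H, R, N, Q, M]
Visit P; enqueue O → queue [D, L, H, R, N, Q, M, O]
Visit D; enqueue E → queue [L, H, R, N, Q, M, O, E]
Visit L; enqueue G → queue [H, R, N, Q, M, O, E, G]
Visit H → queue [R, N, Q, M, O, E, G]
Visit R → queue [N, Q, M, O, E, G]
Visit N → queue [Q, M, O, E, G]
Visit Q → queue [M, O, E, G]
Visit M → queue [O, E, G]
Visit O → queue [E, G]
Visit E → queue [G]
Visit G → queue []

Visit order: I, S, F, K, J, P, D, L, H, R, N, Q, M, O, E, G

G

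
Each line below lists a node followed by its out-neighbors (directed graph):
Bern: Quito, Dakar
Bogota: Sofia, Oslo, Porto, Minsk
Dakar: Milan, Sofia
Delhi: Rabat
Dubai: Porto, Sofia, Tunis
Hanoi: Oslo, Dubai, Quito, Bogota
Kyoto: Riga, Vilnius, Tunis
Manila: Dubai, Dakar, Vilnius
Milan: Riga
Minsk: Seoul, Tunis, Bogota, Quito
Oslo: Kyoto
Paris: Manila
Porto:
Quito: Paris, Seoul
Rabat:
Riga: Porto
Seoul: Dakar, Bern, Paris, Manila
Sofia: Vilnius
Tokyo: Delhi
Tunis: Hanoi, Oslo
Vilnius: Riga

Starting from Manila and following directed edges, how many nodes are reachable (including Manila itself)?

BFS from Manila visits: Manila, Dubai, Dakar, Vilnius, Porto, Sofia, Tunis, Milan, Riga, Hanoi, Oslo, Quito, Bogota, Kyoto, Paris, Seoul, Minsk, Bern
Reachable nodes: 18 of 21 total.

18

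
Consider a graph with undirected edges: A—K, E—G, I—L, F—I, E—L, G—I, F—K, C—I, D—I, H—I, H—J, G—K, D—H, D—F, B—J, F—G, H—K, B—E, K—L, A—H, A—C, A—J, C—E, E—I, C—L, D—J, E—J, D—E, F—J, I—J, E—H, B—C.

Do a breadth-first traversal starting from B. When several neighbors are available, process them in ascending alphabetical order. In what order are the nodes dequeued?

B C E J A I L D G H F K

Visit B; enqueue C, E, J → queue [C, E, J]
Visit C; enqueue A, I, L → queue [E, J, A, I, L]
Visit E; enqueue D, G, H → queue [J, A, I, L, D, G, H]
Visit J; enqueue F → queue [A, I, L, D, G, H, F]
Visit A; enqueue K → queue [I, L, D, G, H, F, K]
Visit I → queue [L, D, G, H, F, K]
Visit L → queue [D, G, H, F, K]
Visit D → queue [G, H, F, K]
Visit G → queue [H, F, K]
Visit H → queue [F, K]
Visit F → queue [K]
Visit K → queue []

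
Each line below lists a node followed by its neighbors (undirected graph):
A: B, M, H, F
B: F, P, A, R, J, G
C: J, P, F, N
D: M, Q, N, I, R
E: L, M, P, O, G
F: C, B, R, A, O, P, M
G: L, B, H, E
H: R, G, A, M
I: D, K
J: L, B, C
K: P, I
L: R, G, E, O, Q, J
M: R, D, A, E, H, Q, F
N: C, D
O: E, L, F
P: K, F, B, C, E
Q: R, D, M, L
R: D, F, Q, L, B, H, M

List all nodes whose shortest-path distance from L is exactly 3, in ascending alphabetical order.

A, I, K, N

Level 0: L
Level 1: E, G, J, O, Q, R
Level 2: B, C, D, F, H, M, P
Level 3: A, I, K, N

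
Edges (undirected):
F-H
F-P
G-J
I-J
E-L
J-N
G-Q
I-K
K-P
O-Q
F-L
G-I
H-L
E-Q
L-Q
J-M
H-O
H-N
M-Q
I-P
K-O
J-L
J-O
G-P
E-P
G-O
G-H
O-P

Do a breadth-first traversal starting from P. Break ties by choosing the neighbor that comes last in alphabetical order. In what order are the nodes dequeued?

P O K I G F E Q J H L M N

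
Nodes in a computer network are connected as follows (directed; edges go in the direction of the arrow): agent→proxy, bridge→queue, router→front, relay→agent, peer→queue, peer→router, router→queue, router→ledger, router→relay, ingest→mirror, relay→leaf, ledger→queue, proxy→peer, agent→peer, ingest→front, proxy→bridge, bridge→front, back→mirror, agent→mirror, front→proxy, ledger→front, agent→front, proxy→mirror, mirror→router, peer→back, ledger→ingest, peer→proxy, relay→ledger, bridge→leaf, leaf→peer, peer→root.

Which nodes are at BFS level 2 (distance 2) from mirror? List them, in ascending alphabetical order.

Level 0: mirror
Level 1: router
Level 2: front, ledger, queue, relay
Level 3: agent, ingest, leaf, proxy
Level 4: bridge, peer
Level 5: back, root

front, ledger, queue, relay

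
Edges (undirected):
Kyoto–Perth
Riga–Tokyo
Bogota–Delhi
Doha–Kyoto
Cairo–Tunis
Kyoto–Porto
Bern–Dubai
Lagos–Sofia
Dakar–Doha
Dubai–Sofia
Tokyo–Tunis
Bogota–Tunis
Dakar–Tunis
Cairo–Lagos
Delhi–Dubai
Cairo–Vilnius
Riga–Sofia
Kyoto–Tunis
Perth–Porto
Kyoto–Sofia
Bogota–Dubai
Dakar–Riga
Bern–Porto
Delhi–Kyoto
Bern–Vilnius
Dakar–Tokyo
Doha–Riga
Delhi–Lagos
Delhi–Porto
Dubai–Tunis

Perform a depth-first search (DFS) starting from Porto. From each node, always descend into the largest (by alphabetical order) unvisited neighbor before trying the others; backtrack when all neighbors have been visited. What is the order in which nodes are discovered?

Porto Perth Kyoto Tunis Tokyo Riga Sofia Lagos Delhi Dubai Bogota Bern Vilnius Cairo Doha Dakar

Visit Porto
Porto → Perth
Perth → Kyoto
Kyoto → Tunis
Tunis → Tokyo
Tokyo → Riga
Riga → Sofia
Sofia → Lagos
Lagos → Delhi
Delhi → Dubai
Dubai → Bogota
Dubai → Bern
Bern → Vilnius
Vilnius → Cairo
Riga → Doha
Doha → Dakar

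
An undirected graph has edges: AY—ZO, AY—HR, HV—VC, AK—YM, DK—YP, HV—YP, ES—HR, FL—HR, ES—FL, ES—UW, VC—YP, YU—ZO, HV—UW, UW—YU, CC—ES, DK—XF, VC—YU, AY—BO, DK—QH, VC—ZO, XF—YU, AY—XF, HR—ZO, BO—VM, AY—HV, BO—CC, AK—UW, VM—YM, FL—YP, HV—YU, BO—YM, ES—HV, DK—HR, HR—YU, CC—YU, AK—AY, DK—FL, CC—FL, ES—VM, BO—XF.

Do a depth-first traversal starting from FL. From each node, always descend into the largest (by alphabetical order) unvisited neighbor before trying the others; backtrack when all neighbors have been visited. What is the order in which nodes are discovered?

FL → YP → VC → ZO → YU → XF → DK → QH → HR → ES → VM → YM → BO → CC → AY → HV → UW → AK

Visit FL
FL → YP
YP → VC
VC → ZO
ZO → YU
YU → XF
XF → DK
DK → QH
DK → HR
HR → ES
ES → VM
VM → YM
YM → BO
BO → CC
BO → AY
AY → HV
HV → UW
UW → AK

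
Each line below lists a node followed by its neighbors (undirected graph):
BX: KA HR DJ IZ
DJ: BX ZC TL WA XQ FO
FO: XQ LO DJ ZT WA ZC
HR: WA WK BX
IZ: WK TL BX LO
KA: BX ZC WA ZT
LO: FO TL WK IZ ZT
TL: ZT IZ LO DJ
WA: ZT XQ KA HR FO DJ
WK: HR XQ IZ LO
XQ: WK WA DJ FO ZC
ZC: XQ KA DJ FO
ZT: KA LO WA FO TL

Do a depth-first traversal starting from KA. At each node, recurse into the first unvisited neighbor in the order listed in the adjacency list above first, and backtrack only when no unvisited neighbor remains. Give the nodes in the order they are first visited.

KA → BX → HR → WA → ZT → LO → FO → XQ → WK → IZ → TL → DJ → ZC

Visit KA
KA → BX
BX → HR
HR → WA
WA → ZT
ZT → LO
LO → FO
FO → XQ
XQ → WK
WK → IZ
IZ → TL
TL → DJ
DJ → ZC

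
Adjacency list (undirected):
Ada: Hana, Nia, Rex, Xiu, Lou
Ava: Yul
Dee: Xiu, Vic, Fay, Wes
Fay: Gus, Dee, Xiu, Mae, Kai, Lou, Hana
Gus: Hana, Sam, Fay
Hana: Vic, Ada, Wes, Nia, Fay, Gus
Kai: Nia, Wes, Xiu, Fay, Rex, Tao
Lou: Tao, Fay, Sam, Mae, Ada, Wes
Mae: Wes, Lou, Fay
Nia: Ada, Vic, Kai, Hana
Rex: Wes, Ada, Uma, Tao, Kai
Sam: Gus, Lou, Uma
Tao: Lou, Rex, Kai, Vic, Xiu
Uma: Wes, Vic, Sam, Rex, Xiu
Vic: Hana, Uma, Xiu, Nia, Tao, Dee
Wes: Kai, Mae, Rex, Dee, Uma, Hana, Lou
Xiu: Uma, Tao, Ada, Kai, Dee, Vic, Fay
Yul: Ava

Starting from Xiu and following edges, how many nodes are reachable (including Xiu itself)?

16

BFS from Xiu visits: Xiu, Uma, Tao, Ada, Kai, Dee, Vic, Fay, Wes, Sam, Rex, Lou, Hana, Nia, Gus, Mae
Reachable nodes: 16 of 18 total.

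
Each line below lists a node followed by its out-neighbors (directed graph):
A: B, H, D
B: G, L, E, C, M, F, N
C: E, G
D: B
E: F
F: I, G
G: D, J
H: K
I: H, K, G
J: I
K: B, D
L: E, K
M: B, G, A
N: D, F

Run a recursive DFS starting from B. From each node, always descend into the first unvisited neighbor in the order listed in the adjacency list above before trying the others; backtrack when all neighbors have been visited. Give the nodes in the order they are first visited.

Visit B
B → G
G → D
G → J
J → I
I → H
H → K
B → L
L → E
E → F
B → C
B → M
M → A
B → N

B -> G -> D -> J -> I -> H -> K -> L -> E -> F -> C -> M -> A -> N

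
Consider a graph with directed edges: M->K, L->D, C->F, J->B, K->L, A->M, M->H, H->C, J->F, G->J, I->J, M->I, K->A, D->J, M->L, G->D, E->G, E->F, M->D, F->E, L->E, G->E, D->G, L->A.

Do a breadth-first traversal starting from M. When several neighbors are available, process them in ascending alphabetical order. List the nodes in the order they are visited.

Visit M; enqueue D, H, I, K, L → queue [D, H, I, K, L]
Visit D; enqueue G, J → queue [H, I, K, L, G, J]
Visit H; enqueue C → queue [I, K, L, G, J, C]
Visit I → queue [K, L, G, J, C]
Visit K; enqueue A → queue [L, G, J, C, A]
Visit L; enqueue E → queue [G, J, C, A, E]
Visit G → queue [J, C, A, E]
Visit J; enqueue B, F → queue [C, A, E, B, F]
Visit C → queue [A, E, B, F]
Visit A → queue [E, B, F]
Visit E → queue [B, F]
Visit B → queue [F]
Visit F → queue []

M, D, H, I, K, L, G, J, C, A, E, B, F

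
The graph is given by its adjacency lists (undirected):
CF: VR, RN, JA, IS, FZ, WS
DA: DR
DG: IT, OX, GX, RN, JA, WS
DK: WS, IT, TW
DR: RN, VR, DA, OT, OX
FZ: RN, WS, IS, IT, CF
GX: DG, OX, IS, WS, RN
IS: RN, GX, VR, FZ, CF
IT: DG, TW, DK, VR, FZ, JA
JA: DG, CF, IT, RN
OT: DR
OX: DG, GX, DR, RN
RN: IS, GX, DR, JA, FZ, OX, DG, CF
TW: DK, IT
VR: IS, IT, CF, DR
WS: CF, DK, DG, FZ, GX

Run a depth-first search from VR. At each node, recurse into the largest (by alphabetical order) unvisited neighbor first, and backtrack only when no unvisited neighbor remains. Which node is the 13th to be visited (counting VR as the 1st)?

JA

Visit VR
VR → IT
IT → TW
TW → DK
DK → WS
WS → GX
GX → RN
RN → OX
OX → DR
DR → OT
DR → DA
OX → DG
DG → JA
JA → CF
CF → IS
IS → FZ

Visit order: VR, IT, TW, DK, WS, GX, RN, OX, DR, OT, DA, DG, JA, CF, IS, FZ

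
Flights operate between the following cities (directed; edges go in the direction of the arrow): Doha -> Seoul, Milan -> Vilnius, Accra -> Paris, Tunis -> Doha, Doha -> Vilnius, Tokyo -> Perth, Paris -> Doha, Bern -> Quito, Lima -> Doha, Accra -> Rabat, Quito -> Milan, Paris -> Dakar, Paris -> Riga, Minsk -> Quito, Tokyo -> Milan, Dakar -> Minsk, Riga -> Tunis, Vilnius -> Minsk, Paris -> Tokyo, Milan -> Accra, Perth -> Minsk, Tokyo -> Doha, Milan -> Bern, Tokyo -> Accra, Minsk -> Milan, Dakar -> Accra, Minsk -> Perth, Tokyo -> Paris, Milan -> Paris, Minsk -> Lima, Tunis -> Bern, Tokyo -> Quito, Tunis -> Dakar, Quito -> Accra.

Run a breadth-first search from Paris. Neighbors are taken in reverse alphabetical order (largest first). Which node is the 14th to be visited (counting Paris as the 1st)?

Bern

Visit Paris; enqueue Tokyo, Riga, Doha, Dakar → queue [Tokyo, Riga, Doha, Dakar]
Visit Tokyo; enqueue Quito, Perth, Milan, Accra → queue [Riga, Doha, Dakar, Quito, Perth, Milan, Accra]
Visit Riga; enqueue Tunis → queue [Doha, Dakar, Quito, Perth, Milan, Accra, Tunis]
Visit Doha; enqueue Vilnius, Seoul → queue [Dakar, Quito, Perth, Milan, Accra, Tunis, Vilnius, Seoul]
Visit Dakar; enqueue Minsk → queue [Quito, Perth, Milan, Accra, Tunis, Vilnius, Seoul, Minsk]
Visit Quito → queue [Perth, Milan, Accra, Tunis, Vilnius, Seoul, Minsk]
Visit Perth → queue [Milan, Accra, Tunis, Vilnius, Seoul, Minsk]
Visit Milan; enqueue Bern → queue [Accra, Tunis, Vilnius, Seoul, Minsk, Bern]
Visit Accra; enqueue Rabat → queue [Tunis, Vilnius, Seoul, Minsk, Bern, Rabat]
Visit Tunis → queue [Vilnius, Seoul, Minsk, Bern, Rabat]
Visit Vilnius → queue [Seoul, Minsk, Bern, Rabat]
Visit Seoul → queue [Minsk, Bern, Rabat]
Visit Minsk; enqueue Lima → queue [Bern, Rabat, Lima]
Visit Bern → queue [Rabat, Lima]
Visit Rabat → queue [Lima]
Visit Lima → queue []

Visit order: Paris, Tokyo, Riga, Doha, Dakar, Quito, Perth, Milan, Accra, Tunis, Vilnius, Seoul, Minsk, Bern, Rabat, Lima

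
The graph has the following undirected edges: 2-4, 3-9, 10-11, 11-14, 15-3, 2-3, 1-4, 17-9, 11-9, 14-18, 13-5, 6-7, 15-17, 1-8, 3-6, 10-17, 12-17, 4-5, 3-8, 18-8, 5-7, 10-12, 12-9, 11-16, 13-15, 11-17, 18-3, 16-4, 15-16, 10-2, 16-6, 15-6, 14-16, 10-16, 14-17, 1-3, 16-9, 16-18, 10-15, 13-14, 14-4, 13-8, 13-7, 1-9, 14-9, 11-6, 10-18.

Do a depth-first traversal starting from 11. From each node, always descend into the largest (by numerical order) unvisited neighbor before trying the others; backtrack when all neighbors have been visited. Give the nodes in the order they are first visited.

11, 17, 15, 16, 18, 14, 13, 8, 3, 9, 12, 10, 2, 4, 5, 7, 6, 1

Visit 11
11 → 17
17 → 15
15 → 16
16 → 18
18 → 14
14 → 13
13 → 8
8 → 3
3 → 9
9 → 12
12 → 10
10 → 2
2 → 4
4 → 5
5 → 7
7 → 6
4 → 1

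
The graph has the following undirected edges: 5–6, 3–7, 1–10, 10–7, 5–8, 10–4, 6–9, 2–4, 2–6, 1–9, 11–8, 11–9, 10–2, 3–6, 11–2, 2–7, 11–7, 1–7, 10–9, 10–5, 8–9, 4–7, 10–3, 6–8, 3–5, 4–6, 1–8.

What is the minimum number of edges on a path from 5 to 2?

2

Level 0: 5
Level 1: 3, 6, 8, 10
Level 2: 1, 2, 4, 7, 9, 11
2 first appears at level 2.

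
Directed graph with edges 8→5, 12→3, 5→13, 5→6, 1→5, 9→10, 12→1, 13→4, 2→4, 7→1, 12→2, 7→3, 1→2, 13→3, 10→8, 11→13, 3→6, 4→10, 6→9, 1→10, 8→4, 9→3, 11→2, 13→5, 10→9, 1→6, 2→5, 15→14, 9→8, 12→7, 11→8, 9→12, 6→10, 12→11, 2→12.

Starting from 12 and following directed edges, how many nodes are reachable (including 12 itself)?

BFS from 12 visits: 12, 1, 2, 3, 7, 11, 5, 6, 10, 4, 8, 13, 9
Reachable nodes: 13 of 15 total.

13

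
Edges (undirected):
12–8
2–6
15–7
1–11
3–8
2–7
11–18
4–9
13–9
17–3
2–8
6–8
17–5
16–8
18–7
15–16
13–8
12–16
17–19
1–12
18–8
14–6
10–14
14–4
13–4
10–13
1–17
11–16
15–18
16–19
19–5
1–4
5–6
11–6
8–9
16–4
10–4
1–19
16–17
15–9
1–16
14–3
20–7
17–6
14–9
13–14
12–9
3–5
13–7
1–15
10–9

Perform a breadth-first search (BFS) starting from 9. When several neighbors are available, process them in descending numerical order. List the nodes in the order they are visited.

Visit 9; enqueue 15, 14, 13, 12, 10, 8, 4 → queue [15, 14, 13, 12, 10, 8, 4]
Visit 15; enqueue 18, 16, 7, 1 → queue [14, 13, 12, 10, 8, 4, 18, 16, 7, 1]
Visit 14; enqueue 6, 3 → queue [13, 12, 10, 8, 4, 18, 16, 7, 1, 6, 3]
Visit 13 → queue [12, 10, 8, 4, 18, 16, 7, 1, 6, 3]
Visit 12 → queue [10, 8, 4, 18, 16, 7, 1, 6, 3]
Visit 10 → queue [8, 4, 18, 16, 7, 1, 6, 3]
Visit 8; enqueue 2 → queue [4, 18, 16, 7, 1, 6, 3, 2]
Visit 4 → queue [18, 16, 7, 1, 6, 3, 2]
Visit 18; enqueue 11 → queue [16, 7, 1, 6, 3, 2, 11]
Visit 16; enqueue 19, 17 → queue [7, 1, 6, 3, 2, 11, 19, 17]
Visit 7; enqueue 20 → queue [1, 6, 3, 2, 11, 19, 17, 20]
Visit 1 → queue [6, 3, 2, 11, 19, 17, 20]
Visit 6; enqueue 5 → queue [3, 2, 11, 19, 17, 20, 5]
Visit 3 → queue [2, 11, 19, 17, 20, 5]
Visit 2 → queue [11, 19, 17, 20, 5]
Visit 11 → queue [19, 17, 20, 5]
Visit 19 → queue [17, 20, 5]
Visit 17 → queue [20, 5]
Visit 20 → queue [5]
Visit 5 → queue []

9 -> 15 -> 14 -> 13 -> 12 -> 10 -> 8 -> 4 -> 18 -> 16 -> 7 -> 1 -> 6 -> 3 -> 2 -> 11 -> 19 -> 17 -> 20 -> 5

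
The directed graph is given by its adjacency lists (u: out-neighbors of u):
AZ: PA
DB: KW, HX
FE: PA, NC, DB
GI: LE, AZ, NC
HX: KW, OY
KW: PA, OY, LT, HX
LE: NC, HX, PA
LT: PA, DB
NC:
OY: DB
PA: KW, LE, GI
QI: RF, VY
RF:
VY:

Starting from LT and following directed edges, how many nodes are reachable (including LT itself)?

BFS from LT visits: LT, PA, DB, KW, LE, GI, HX, OY, NC, AZ
Reachable nodes: 10 of 14 total.

10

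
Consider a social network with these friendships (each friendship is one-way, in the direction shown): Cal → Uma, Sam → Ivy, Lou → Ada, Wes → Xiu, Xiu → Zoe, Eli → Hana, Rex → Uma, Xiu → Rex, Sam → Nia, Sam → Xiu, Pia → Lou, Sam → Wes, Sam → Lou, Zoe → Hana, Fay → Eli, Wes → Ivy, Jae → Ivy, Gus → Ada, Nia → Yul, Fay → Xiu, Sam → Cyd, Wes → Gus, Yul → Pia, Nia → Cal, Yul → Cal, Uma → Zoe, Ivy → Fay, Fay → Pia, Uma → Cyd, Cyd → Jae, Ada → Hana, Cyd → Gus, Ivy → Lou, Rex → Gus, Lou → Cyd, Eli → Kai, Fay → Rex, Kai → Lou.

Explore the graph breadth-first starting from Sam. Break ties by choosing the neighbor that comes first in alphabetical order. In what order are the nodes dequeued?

Visit Sam; enqueue Cyd, Ivy, Lou, Nia, Wes, Xiu → queue [Cyd, Ivy, Lou, Nia, Wes, Xiu]
Visit Cyd; enqueue Gus, Jae → queue [Ivy, Lou, Nia, Wes, Xiu, Gus, Jae]
Visit Ivy; enqueue Fay → queue [Lou, Nia, Wes, Xiu, Gus, Jae, Fay]
Visit Lou; enqueue Ada → queue [Nia, Wes, Xiu, Gus, Jae, Fay, Ada]
Visit Nia; enqueue Cal, Yul → queue [Wes, Xiu, Gus, Jae, Fay, Ada, Cal, Yul]
Visit Wes → queue [Xiu, Gus, Jae, Fay, Ada, Cal, Yul]
Visit Xiu; enqueue Rex, Zoe → queue [Gus, Jae, Fay, Ada, Cal, Yul, Rex, Zoe]
Visit Gus → queue [Jae, Fay, Ada, Cal, Yul, Rex, Zoe]
Visit Jae → queue [Fay, Ada, Cal, Yul, Rex, Zoe]
Visit Fay; enqueue Eli, Pia → queue [Ada, Cal, Yul, Rex, Zoe, Eli, Pia]
Visit Ada; enqueue Hana → queue [Cal, Yul, Rex, Zoe, Eli, Pia, Hana]
Visit Cal; enqueue Uma → queue [Yul, Rex, Zoe, Eli, Pia, Hana, Uma]
Visit Yul → queue [Rex, Zoe, Eli, Pia, Hana, Uma]
Visit Rex → queue [Zoe, Eli, Pia, Hana, Uma]
Visit Zoe → queue [Eli, Pia, Hana, Uma]
Visit Eli; enqueue Kai → queue [Pia, Hana, Uma, Kai]
Visit Pia → queue [Hana, Uma, Kai]
Visit Hana → queue [Uma, Kai]
Visit Uma → queue [Kai]
Visit Kai → queue []

Sam → Cyd → Ivy → Lou → Nia → Wes → Xiu → Gus → Jae → Fay → Ada → Cal → Yul → Rex → Zoe → Eli → Pia → Hana → Uma → Kai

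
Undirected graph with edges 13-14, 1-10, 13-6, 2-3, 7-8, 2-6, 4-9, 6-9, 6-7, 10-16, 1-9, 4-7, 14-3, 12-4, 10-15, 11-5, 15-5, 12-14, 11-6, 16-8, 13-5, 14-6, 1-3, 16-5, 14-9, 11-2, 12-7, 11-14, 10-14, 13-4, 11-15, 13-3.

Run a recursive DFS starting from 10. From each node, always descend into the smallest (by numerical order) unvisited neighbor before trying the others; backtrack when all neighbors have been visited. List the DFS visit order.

Visit 10
10 → 1
1 → 3
3 → 2
2 → 6
6 → 7
7 → 4
4 → 9
9 → 14
14 → 11
11 → 5
5 → 13
5 → 15
5 → 16
16 → 8
14 → 12

10, 1, 3, 2, 6, 7, 4, 9, 14, 11, 5, 13, 15, 16, 8, 12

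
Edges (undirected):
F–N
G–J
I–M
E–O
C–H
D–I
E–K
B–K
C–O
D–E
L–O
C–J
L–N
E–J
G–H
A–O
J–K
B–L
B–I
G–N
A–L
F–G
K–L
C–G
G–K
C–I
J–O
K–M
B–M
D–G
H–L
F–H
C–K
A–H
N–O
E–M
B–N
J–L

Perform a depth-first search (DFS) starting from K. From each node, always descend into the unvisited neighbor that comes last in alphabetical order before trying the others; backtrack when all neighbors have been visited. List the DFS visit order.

K, M, I, D, G, N, O, L, J, E, C, H, F, A, B

Visit K
K → M
M → I
I → D
D → G
G → N
N → O
O → L
L → J
J → E
J → C
C → H
H → F
H → A
L → B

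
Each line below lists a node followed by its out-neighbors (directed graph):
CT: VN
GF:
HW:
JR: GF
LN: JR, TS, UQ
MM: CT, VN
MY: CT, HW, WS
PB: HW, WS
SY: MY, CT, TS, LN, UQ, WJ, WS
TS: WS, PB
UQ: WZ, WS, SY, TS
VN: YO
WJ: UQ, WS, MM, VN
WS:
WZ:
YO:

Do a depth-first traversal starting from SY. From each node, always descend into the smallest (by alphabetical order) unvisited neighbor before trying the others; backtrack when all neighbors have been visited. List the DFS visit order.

Visit SY
SY → CT
CT → VN
VN → YO
SY → LN
LN → JR
JR → GF
LN → TS
TS → PB
PB → HW
PB → WS
LN → UQ
UQ → WZ
SY → MY
SY → WJ
WJ → MM

SY, CT, VN, YO, LN, JR, GF, TS, PB, HW, WS, UQ, WZ, MY, WJ, MM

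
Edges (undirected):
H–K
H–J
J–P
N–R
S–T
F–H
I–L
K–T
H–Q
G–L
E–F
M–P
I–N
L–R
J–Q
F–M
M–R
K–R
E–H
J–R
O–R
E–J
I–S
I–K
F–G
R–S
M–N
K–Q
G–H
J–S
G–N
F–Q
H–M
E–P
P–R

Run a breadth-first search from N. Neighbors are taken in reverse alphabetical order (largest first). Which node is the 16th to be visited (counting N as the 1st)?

Q

Visit N; enqueue R, M, I, G → queue [R, M, I, G]
Visit R; enqueue S, P, O, L, K, J → queue [M, I, G, S, P, O, L, K, J]
Visit M; enqueue H, F → queue [I, G, S, P, O, L, K, J, H, F]
Visit I → queue [G, S, P, O, L, K, J, H, F]
Visit G → queue [S, P, O, L, K, J, H, F]
Visit S; enqueue T → queue [P, O, L, K, J, H, F, T]
Visit P; enqueue E → queue [O, L, K, J, H, F, T, E]
Visit O → queue [L, K, J, H, F, T, E]
Visit L → queue [K, J, H, F, T, E]
Visit K; enqueue Q → queue [J, H, F, T, E, Q]
Visit J → queue [H, F, T, E, Q]
Visit H → queue [F, T, E, Q]
Visit F → queue [T, E, Q]
Visit T → queue [E, Q]
Visit E → queue [Q]
Visit Q → queue []

Visit order: N, R, M, I, G, S, P, O, L, K, J, H, F, T, E, Q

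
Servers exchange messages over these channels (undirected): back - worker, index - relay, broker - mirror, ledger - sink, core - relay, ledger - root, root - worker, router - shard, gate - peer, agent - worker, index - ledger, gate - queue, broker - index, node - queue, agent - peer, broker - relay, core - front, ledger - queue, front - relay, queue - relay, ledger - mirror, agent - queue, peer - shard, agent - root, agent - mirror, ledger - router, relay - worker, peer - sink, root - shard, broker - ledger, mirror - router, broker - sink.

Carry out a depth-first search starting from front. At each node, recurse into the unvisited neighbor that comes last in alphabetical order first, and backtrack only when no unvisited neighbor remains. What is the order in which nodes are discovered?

Visit front
front → relay
relay → worker
worker → root
root → shard
shard → router
router → mirror
mirror → ledger
ledger → sink
sink → peer
peer → gate
gate → queue
queue → node
queue → agent
sink → broker
broker → index
worker → back
relay → core

front → relay → worker → root → shard → router → mirror → ledger → sink → peer → gate → queue → node → agent → broker → index → back → core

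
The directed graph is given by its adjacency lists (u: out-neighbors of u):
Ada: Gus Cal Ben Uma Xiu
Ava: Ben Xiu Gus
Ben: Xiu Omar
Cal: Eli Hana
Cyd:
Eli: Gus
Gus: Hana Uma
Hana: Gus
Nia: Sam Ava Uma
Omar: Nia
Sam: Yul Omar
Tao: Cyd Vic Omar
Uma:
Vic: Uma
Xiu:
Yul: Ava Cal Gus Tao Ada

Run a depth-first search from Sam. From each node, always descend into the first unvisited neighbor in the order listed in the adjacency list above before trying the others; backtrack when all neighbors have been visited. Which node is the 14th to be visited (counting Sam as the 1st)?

Cyd

Visit Sam
Sam → Yul
Yul → Ava
Ava → Ben
Ben → Xiu
Ben → Omar
Omar → Nia
Nia → Uma
Ava → Gus
Gus → Hana
Yul → Cal
Cal → Eli
Yul → Tao
Tao → Cyd
Tao → Vic
Yul → Ada

Visit order: Sam, Yul, Ava, Ben, Xiu, Omar, Nia, Uma, Gus, Hana, Cal, Eli, Tao, Cyd, Vic, Ada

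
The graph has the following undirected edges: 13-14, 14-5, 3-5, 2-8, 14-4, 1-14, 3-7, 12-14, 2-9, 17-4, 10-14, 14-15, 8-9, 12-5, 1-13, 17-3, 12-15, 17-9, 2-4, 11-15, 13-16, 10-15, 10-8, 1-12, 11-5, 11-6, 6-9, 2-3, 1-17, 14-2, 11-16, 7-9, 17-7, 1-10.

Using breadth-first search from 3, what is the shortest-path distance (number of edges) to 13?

Level 0: 3
Level 1: 2, 5, 7, 17
Level 2: 1, 4, 8, 9, 11, 12, 14
Level 3: 6, 10, 13, 15, 16
13 first appears at level 3.

3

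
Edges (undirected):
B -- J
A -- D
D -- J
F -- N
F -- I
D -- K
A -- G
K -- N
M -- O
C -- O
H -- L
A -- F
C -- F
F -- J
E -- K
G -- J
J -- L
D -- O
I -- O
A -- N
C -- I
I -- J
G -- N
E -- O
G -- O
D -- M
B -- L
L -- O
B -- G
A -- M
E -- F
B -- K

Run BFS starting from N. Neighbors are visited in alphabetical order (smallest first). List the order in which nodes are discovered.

N → A → F → G → K → D → M → C → E → I → J → B → O → L → H

Visit N; enqueue A, F, G, K → queue [A, F, G, K]
Visit A; enqueue D, M → queue [F, G, K, D, M]
Visit F; enqueue C, E, I, J → queue [G, K, D, M, C, E, I, J]
Visit G; enqueue B, O → queue [K, D, M, C, E, I, J, B, O]
Visit K → queue [D, M, C, E, I, J, B, O]
Visit D → queue [M, C, E, I, J, B, O]
Visit M → queue [C, E, I, J, B, O]
Visit C → queue [E, I, J, B, O]
Visit E → queue [I, J, B, O]
Visit I → queue [J, B, O]
Visit J; enqueue L → queue [B, O, L]
Visit B → queue [O, L]
Visit O → queue [L]
Visit L; enqueue H → queue [H]
Visit H → queue []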